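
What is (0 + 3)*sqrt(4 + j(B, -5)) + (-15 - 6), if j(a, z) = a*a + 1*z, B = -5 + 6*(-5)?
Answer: -21 + 18*sqrt(34) ≈ 83.957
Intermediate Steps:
B = -35 (B = -5 - 30 = -35)
j(a, z) = z + a**2 (j(a, z) = a**2 + z = z + a**2)
(0 + 3)*sqrt(4 + j(B, -5)) + (-15 - 6) = (0 + 3)*sqrt(4 + (-5 + (-35)**2)) + (-15 - 6) = 3*sqrt(4 + (-5 + 1225)) - 21 = 3*sqrt(4 + 1220) - 21 = 3*sqrt(1224) - 21 = 3*(6*sqrt(34)) - 21 = 18*sqrt(34) - 21 = -21 + 18*sqrt(34)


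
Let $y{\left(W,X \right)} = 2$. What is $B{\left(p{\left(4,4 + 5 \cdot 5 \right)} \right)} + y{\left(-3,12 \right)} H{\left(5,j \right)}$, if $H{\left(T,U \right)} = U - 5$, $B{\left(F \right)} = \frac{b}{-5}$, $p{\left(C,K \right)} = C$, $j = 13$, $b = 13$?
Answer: $\frac{67}{5} \approx 13.4$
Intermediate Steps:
$B{\left(F \right)} = - \frac{13}{5}$ ($B{\left(F \right)} = \frac{13}{-5} = 13 \left(- \frac{1}{5}\right) = - \frac{13}{5}$)
$H{\left(T,U \right)} = -5 + U$
$B{\left(p{\left(4,4 + 5 \cdot 5 \right)} \right)} + y{\left(-3,12 \right)} H{\left(5,j \right)} = - \frac{13}{5} + 2 \left(-5 + 13\right) = - \frac{13}{5} + 2 \cdot 8 = - \frac{13}{5} + 16 = \frac{67}{5}$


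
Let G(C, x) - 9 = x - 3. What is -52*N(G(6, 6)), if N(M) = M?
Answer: -624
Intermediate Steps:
G(C, x) = 6 + x (G(C, x) = 9 + (x - 3) = 9 + (-3 + x) = 6 + x)
-52*N(G(6, 6)) = -52*(6 + 6) = -52*12 = -624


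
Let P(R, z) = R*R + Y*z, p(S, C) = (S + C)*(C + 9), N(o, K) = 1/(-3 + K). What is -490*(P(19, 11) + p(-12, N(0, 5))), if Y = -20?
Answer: -31115/2 ≈ -15558.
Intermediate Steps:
p(S, C) = (9 + C)*(C + S) (p(S, C) = (C + S)*(9 + C) = (9 + C)*(C + S))
P(R, z) = R**2 - 20*z (P(R, z) = R*R - 20*z = R**2 - 20*z)
-490*(P(19, 11) + p(-12, N(0, 5))) = -490*((19**2 - 20*11) + ((1/(-3 + 5))**2 + 9/(-3 + 5) + 9*(-12) - 12/(-3 + 5))) = -490*((361 - 220) + ((1/2)**2 + 9/2 - 108 - 12/2)) = -490*(141 + ((1/2)**2 + 9*(1/2) - 108 + (1/2)*(-12))) = -490*(141 + (1/4 + 9/2 - 108 - 6)) = -490*(141 - 437/4) = -490*127/4 = -31115/2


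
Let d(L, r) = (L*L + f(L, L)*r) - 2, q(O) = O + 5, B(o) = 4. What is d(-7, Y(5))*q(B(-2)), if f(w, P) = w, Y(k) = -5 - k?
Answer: 1053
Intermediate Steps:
q(O) = 5 + O
d(L, r) = -2 + L**2 + L*r (d(L, r) = (L*L + L*r) - 2 = (L**2 + L*r) - 2 = -2 + L**2 + L*r)
d(-7, Y(5))*q(B(-2)) = (-2 + (-7)**2 - 7*(-5 - 1*5))*(5 + 4) = (-2 + 49 - 7*(-5 - 5))*9 = (-2 + 49 - 7*(-10))*9 = (-2 + 49 + 70)*9 = 117*9 = 1053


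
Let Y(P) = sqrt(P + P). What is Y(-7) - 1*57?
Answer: -57 + I*sqrt(14) ≈ -57.0 + 3.7417*I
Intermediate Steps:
Y(P) = sqrt(2)*sqrt(P) (Y(P) = sqrt(2*P) = sqrt(2)*sqrt(P))
Y(-7) - 1*57 = sqrt(2)*sqrt(-7) - 1*57 = sqrt(2)*(I*sqrt(7)) - 57 = I*sqrt(14) - 57 = -57 + I*sqrt(14)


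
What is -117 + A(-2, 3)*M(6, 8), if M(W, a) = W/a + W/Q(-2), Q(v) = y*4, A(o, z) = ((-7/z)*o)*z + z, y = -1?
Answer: -519/4 ≈ -129.75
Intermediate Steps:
A(o, z) = z - 7*o (A(o, z) = (-7*o/z)*z + z = -7*o + z = z - 7*o)
Q(v) = -4 (Q(v) = -1*4 = -4)
M(W, a) = -W/4 + W/a (M(W, a) = W/a + W/(-4) = W/a + W*(-¼) = W/a - W/4 = -W/4 + W/a)
-117 + A(-2, 3)*M(6, 8) = -117 + (3 - 7*(-2))*(-¼*6 + 6/8) = -117 + (3 + 14)*(-3/2 + 6*(⅛)) = -117 + 17*(-3/2 + ¾) = -117 + 17*(-¾) = -117 - 51/4 = -519/4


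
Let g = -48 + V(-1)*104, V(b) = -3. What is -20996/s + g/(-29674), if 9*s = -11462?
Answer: 1402861014/85030847 ≈ 16.498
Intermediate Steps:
s = -11462/9 (s = (⅑)*(-11462) = -11462/9 ≈ -1273.6)
g = -360 (g = -48 - 3*104 = -48 - 312 = -360)
-20996/s + g/(-29674) = -20996/(-11462/9) - 360/(-29674) = -20996*(-9/11462) - 360*(-1/29674) = 94482/5731 + 180/14837 = 1402861014/85030847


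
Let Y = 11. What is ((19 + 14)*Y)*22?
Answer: 7986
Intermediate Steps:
((19 + 14)*Y)*22 = ((19 + 14)*11)*22 = (33*11)*22 = 363*22 = 7986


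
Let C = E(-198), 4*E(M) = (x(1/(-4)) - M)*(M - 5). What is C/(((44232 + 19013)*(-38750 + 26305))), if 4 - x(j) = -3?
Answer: 1189/89952460 ≈ 1.3218e-5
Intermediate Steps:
x(j) = 7 (x(j) = 4 - 1*(-3) = 4 + 3 = 7)
E(M) = (-5 + M)*(7 - M)/4 (E(M) = ((7 - M)*(M - 5))/4 = ((7 - M)*(-5 + M))/4 = ((-5 + M)*(7 - M))/4 = (-5 + M)*(7 - M)/4)
C = -41615/4 (C = -35/4 + 3*(-198) - 1/4*(-198)**2 = -35/4 - 594 - 1/4*39204 = -35/4 - 594 - 9801 = -41615/4 ≈ -10404.)
C/(((44232 + 19013)*(-38750 + 26305))) = -41615*1/((-38750 + 26305)*(44232 + 19013))/4 = -41615/(4*(63245*(-12445))) = -41615/4/(-787084025) = -41615/4*(-1/787084025) = 1189/89952460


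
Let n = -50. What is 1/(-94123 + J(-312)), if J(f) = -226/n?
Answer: -25/2352962 ≈ -1.0625e-5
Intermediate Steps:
J(f) = 113/25 (J(f) = -226/(-50) = -226*(-1/50) = 113/25)
1/(-94123 + J(-312)) = 1/(-94123 + 113/25) = 1/(-2352962/25) = -25/2352962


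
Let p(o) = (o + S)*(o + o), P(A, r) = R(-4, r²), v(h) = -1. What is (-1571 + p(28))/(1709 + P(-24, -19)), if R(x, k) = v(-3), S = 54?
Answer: 3021/1708 ≈ 1.7687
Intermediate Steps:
R(x, k) = -1
P(A, r) = -1
p(o) = 2*o*(54 + o) (p(o) = (o + 54)*(o + o) = (54 + o)*(2*o) = 2*o*(54 + o))
(-1571 + p(28))/(1709 + P(-24, -19)) = (-1571 + 2*28*(54 + 28))/(1709 - 1) = (-1571 + 2*28*82)/1708 = (-1571 + 4592)*(1/1708) = 3021*(1/1708) = 3021/1708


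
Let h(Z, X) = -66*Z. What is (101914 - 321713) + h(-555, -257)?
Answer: -183169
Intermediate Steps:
(101914 - 321713) + h(-555, -257) = (101914 - 321713) - 66*(-555) = -219799 + 36630 = -183169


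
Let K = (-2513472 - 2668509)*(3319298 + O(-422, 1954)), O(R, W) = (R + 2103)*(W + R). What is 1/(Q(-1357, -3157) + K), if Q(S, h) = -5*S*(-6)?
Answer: -1/30545653423500 ≈ -3.2738e-14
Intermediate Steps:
O(R, W) = (2103 + R)*(R + W)
Q(S, h) = 30*S
K = -30545653382790 (K = (-2513472 - 2668509)*(3319298 + ((-422)² + 2103*(-422) + 2103*1954 - 422*1954)) = -5181981*(3319298 + (178084 - 887466 + 4109262 - 824588)) = -5181981*(3319298 + 2575292) = -5181981*5894590 = -30545653382790)
1/(Q(-1357, -3157) + K) = 1/(30*(-1357) - 30545653382790) = 1/(-40710 - 30545653382790) = 1/(-30545653423500) = -1/30545653423500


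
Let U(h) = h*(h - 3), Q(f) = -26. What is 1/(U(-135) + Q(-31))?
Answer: 1/18604 ≈ 5.3752e-5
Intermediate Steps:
U(h) = h*(-3 + h)
1/(U(-135) + Q(-31)) = 1/(-135*(-3 - 135) - 26) = 1/(-135*(-138) - 26) = 1/(18630 - 26) = 1/18604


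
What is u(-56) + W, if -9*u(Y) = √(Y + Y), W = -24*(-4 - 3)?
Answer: 168 - 4*I*√7/9 ≈ 168.0 - 1.1759*I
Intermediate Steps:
W = 168 (W = -24*(-7) = 168)
u(Y) = -√2*√Y/9 (u(Y) = -√(Y + Y)/9 = -√2*√Y/9)
u(-56) + W = -√2*√(-56)/9 + 168 = -√2*2*I*√14/9 + 168 = -4*I*√7/9 + 168 = 168 - 4*I*√7/9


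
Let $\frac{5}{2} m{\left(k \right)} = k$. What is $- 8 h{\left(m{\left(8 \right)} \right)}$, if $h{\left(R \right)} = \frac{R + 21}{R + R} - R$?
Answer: $- \frac{93}{20} \approx -4.65$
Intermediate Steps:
$m{\left(k \right)} = \frac{2 k}{5}$
$h{\left(R \right)} = - R + \frac{21 + R}{2 R}$ ($h{\left(R \right)} = \frac{21 + R}{2 R} - R = - R + \frac{21 + R}{2 R}$)
$- 8 h{\left(m{\left(8 \right)} \right)} = - 8 \left(\frac{1}{2} - \frac{2}{5} \cdot 8 + \frac{21}{2 \cdot \frac{2}{5} \cdot 8}\right) = - 8 \left(\frac{1}{2} - \frac{16}{5} + \frac{21}{2 \cdot \frac{16}{5}}\right) = - 8 \left(\frac{1}{2} - \frac{16}{5} + \frac{21}{2} \cdot \frac{5}{16}\right) = - 8 \left(\frac{1}{2} - \frac{16}{5} + \frac{105}{32}\right) = \left(-8\right) \frac{93}{160} = - \frac{93}{20}$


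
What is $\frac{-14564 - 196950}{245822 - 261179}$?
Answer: $\frac{211514}{15357} \approx 13.773$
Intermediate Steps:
$\frac{-14564 - 196950}{245822 - 261179} = - \frac{211514}{-15357} = \left(-211514\right) \left(- \frac{1}{15357}\right) = \frac{211514}{15357}$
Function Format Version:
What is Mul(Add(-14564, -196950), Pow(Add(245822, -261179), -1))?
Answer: Rational(211514, 15357) ≈ 13.773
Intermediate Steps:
Mul(Add(-14564, -196950), Pow(Add(245822, -261179), -1)) = Mul(-211514, Pow(-15357, -1)) = Mul(-211514, Rational(-1, 15357)) = Rational(211514, 15357)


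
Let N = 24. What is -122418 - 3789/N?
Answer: -980607/8 ≈ -1.2258e+5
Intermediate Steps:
-122418 - 3789/N = -122418 - 3789/24 = -122418 + (1/24)*(-3789) = -122418 - 1263/8 = -980607/8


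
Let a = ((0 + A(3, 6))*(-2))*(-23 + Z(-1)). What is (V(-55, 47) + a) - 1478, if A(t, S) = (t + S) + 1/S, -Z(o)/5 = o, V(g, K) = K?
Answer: -1101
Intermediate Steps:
Z(o) = -5*o
A(t, S) = S + t + 1/S (A(t, S) = (S + t) + 1/S = S + t + 1/S)
a = 330 (a = ((0 + (6 + 3 + 1/6))*(-2))*(-23 - 5*(-1)) = ((0 + (6 + 3 + ⅙))*(-2))*(-23 + 5) = ((0 + 55/6)*(-2))*(-18) = ((55/6)*(-2))*(-18) = -55/3*(-18) = 330)
(V(-55, 47) + a) - 1478 = (47 + 330) - 1478 = 377 - 1478 = -1101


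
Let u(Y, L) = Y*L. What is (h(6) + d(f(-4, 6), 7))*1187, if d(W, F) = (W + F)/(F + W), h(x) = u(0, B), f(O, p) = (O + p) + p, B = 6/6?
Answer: 1187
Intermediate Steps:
B = 1 (B = 6*(1/6) = 1)
f(O, p) = O + 2*p
u(Y, L) = L*Y
h(x) = 0 (h(x) = 1*0 = 0)
d(W, F) = 1 (d(W, F) = (F + W)/(F + W) = 1)
(h(6) + d(f(-4, 6), 7))*1187 = (0 + 1)*1187 = 1*1187 = 1187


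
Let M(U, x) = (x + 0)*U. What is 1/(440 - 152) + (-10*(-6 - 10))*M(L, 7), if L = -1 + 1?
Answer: 1/288 ≈ 0.0034722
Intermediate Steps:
L = 0
M(U, x) = U*x (M(U, x) = x*U = U*x)
1/(440 - 152) + (-10*(-6 - 10))*M(L, 7) = 1/(440 - 152) + (-10*(-6 - 10))*(0*7) = 1/288 - 10*(-16)*0 = 1/288 + 160*0 = 1/288 + 0 = 1/288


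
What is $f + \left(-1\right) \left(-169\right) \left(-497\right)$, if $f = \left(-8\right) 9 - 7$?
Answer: $-84072$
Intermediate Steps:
$f = -79$ ($f = -72 - 7 = -79$)
$f + \left(-1\right) \left(-169\right) \left(-497\right) = -79 + \left(-1\right) \left(-169\right) \left(-497\right) = -79 + 169 \left(-497\right) = -79 - 83993 = -84072$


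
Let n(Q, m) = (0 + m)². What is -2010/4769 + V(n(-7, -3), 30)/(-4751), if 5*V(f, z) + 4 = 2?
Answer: -47738012/113287595 ≈ -0.42139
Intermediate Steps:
n(Q, m) = m²
V(f, z) = -⅖ (V(f, z) = -⅘ + (⅕)*2 = -⅘ + ⅖ = -⅖)
-2010/4769 + V(n(-7, -3), 30)/(-4751) = -2010/4769 - ⅖/(-4751) = -2010*1/4769 - ⅖*(-1/4751) = -2010/4769 + 2/23755 = -47738012/113287595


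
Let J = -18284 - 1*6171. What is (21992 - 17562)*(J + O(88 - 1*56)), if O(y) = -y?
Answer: -108477410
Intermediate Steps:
J = -24455 (J = -18284 - 6171 = -24455)
(21992 - 17562)*(J + O(88 - 1*56)) = (21992 - 17562)*(-24455 - (88 - 1*56)) = 4430*(-24455 - (88 - 56)) = 4430*(-24455 - 1*32) = 4430*(-24455 - 32) = 4430*(-24487) = -108477410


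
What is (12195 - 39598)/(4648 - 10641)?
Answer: 27403/5993 ≈ 4.5725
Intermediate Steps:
(12195 - 39598)/(4648 - 10641) = -27403/(-5993) = -27403*(-1/5993) = 27403/5993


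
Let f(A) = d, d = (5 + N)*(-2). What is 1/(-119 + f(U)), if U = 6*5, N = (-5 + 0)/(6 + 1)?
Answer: -7/893 ≈ -0.0078387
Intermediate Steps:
N = -5/7 ≈ -0.71429
U = 30
d = -60/7 (d = (5 - 5/7)*(-2) = (30/7)*(-2) = -60/7 ≈ -8.5714)
f(A) = -60/7
1/(-119 + f(U)) = 1/(-119 - 60/7) = 1/(-893/7) = -7/893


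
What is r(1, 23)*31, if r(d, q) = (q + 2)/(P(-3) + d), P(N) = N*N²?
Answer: -775/26 ≈ -29.808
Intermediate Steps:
P(N) = N³
r(d, q) = (2 + q)/(-27 + d) (r(d, q) = (q + 2)/((-3)³ + d) = (2 + q)/(-27 + d))
r(1, 23)*31 = ((2 + 23)/(-27 + 1))*31 = (25/(-26))*31 = -1/26*25*31 = -25/26*31 = -775/26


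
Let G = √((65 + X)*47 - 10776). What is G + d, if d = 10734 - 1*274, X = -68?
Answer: 10460 + 3*I*√1213 ≈ 10460.0 + 104.48*I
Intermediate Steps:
d = 10460 (d = 10734 - 274 = 10460)
G = 3*I*√1213 (G = √((65 - 68)*47 - 10776) = √(-3*47 - 10776) = √(-141 - 10776) = √(-10917) = 3*I*√1213 ≈ 104.48*I)
G + d = 3*I*√1213 + 10460 = 10460 + 3*I*√1213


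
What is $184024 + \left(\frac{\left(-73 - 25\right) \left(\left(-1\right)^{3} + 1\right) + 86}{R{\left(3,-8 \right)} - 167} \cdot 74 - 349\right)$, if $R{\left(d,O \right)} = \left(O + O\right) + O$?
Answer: $\frac{35075561}{191} \approx 1.8364 \cdot 10^{5}$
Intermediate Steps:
$R{\left(d,O \right)} = 3 O$ ($R{\left(d,O \right)} = 2 O + O = 3 O$)
$184024 + \left(\frac{\left(-73 - 25\right) \left(\left(-1\right)^{3} + 1\right) + 86}{R{\left(3,-8 \right)} - 167} \cdot 74 - 349\right) = 184024 - \left(349 - \frac{\left(-73 - 25\right) \left(\left(-1\right)^{3} + 1\right) + 86}{3 \left(-8\right) - 167} \cdot 74\right) = 184024 - \left(349 - \frac{- 98 \left(-1 + 1\right) + 86}{-24 - 167} \cdot 74\right) = 184024 - \left(349 - \frac{\left(-98\right) 0 + 86}{-191} \cdot 74\right) = 184024 - \left(349 - \left(0 + 86\right) \left(- \frac{1}{191}\right) 74\right) = 184024 - \left(349 - 86 \left(- \frac{1}{191}\right) 74\right) = 184024 - \frac{73023}{191} = \frac{35075561}{191}$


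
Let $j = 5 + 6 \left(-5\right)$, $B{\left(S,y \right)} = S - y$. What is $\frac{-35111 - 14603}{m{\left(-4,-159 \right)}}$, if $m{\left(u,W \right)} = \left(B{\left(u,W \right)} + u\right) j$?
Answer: $\frac{49714}{3775} \approx 13.169$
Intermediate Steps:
$j = -25$ ($j = 5 - 30 = -25$)
$m{\left(u,W \right)} = - 50 u + 25 W$ ($m{\left(u,W \right)} = \left(\left(u - W\right) + u\right) \left(-25\right) = \left(- W + 2 u\right) \left(-25\right) = - 50 u + 25 W$)
$\frac{-35111 - 14603}{m{\left(-4,-159 \right)}} = \frac{-35111 - 14603}{\left(-50\right) \left(-4\right) + 25 \left(-159\right)} = - \frac{49714}{200 - 3975} = - \frac{49714}{-3775} = \left(-49714\right) \left(- \frac{1}{3775}\right) = \frac{49714}{3775}$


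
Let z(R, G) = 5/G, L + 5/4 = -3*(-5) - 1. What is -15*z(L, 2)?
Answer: -75/2 ≈ -37.500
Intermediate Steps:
L = 51/4 (L = -5/4 + (-3*(-5) - 1) = -5/4 + (15 - 1) = -5/4 + 14 = 51/4 ≈ 12.750)
-15*z(L, 2) = -75/2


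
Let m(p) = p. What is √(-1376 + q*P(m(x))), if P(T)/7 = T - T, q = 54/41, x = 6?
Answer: 4*I*√86 ≈ 37.094*I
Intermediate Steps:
q = 54/41 (q = 54*(1/41) = 54/41 ≈ 1.3171)
P(T) = 0 (P(T) = 7*(T - T) = 7*0 = 0)
√(-1376 + q*P(m(x))) = √(-1376 + (54/41)*0) = √(-1376 + 0) = √(-1376) = 4*I*√86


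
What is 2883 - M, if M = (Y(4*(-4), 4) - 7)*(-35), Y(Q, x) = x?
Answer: 2778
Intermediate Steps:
M = 105 (M = (4 - 7)*(-35) = -3*(-35) = 105)
2883 - M = 2883 - 1*105 = 2883 - 105 = 2778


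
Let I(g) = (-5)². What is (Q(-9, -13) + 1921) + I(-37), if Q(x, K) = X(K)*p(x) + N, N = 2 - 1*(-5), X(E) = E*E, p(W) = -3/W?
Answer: 6028/3 ≈ 2009.3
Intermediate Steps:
X(E) = E²
I(g) = 25
N = 7 (N = 2 + 5 = 7)
Q(x, K) = 7 - 3*K²/x (Q(x, K) = K²*(-3/x) + 7 = -3*K²/x + 7 = 7 - 3*K²/x)
(Q(-9, -13) + 1921) + I(-37) = ((7 - 3*(-13)²/(-9)) + 1921) + 25 = ((7 - 3*169*(-⅑)) + 1921) + 25 = ((7 + 169/3) + 1921) + 25 = (190/3 + 1921) + 25 = 5953/3 + 25 = 6028/3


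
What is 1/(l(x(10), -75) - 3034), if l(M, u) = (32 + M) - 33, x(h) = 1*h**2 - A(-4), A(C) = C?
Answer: -1/2931 ≈ -0.00034118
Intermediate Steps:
x(h) = 4 + h**2 (x(h) = 1*h**2 - 1*(-4) = h**2 + 4 = 4 + h**2)
l(M, u) = -1 + M
1/(l(x(10), -75) - 3034) = 1/((-1 + (4 + 10**2)) - 3034) = 1/((-1 + (4 + 100)) - 3034) = 1/((-1 + 104) - 3034) = 1/(103 - 3034) = 1/(-2931) = -1/2931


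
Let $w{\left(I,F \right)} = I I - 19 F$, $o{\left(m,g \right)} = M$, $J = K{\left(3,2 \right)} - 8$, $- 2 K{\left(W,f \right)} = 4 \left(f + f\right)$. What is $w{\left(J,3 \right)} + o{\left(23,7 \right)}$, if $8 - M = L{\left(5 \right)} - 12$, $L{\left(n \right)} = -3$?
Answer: $222$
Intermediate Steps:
$K{\left(W,f \right)} = - 4 f$ ($K{\left(W,f \right)} = - \frac{4 \left(f + f\right)}{2} = - \frac{4 \cdot 2 f}{2} = - \frac{8 f}{2} = - 4 f$)
$J = -16$ ($J = \left(-4\right) 2 - 8 = -8 - 8 = -16$)
$M = 23$ ($M = 8 - \left(-3 - 12\right) = 8 - -15 = 8 + 15 = 23$)
$o{\left(m,g \right)} = 23$
$w{\left(I,F \right)} = I^{2} - 19 F$
$w{\left(J,3 \right)} + o{\left(23,7 \right)} = \left(\left(-16\right)^{2} - 57\right) + 23 = \left(256 - 57\right) + 23 = 199 + 23 = 222$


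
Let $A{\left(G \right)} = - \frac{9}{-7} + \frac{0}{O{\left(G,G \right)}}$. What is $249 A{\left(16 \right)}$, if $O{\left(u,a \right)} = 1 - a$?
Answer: $\frac{2241}{7} \approx 320.14$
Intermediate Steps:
$A{\left(G \right)} = \frac{9}{7}$ ($A{\left(G \right)} = - \frac{9}{-7} + \frac{0}{1 - G} = \left(-9\right) \left(- \frac{1}{7}\right) + 0 = \frac{9}{7} + 0 = \frac{9}{7}$)
$249 A{\left(16 \right)} = 249 \cdot \frac{9}{7} = \frac{2241}{7}$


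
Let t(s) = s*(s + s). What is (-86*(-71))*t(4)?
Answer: 195392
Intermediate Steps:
t(s) = 2*s² (t(s) = s*(2*s) = 2*s²)
(-86*(-71))*t(4) = (-86*(-71))*(2*4²) = 6106*(2*16) = 6106*32 = 195392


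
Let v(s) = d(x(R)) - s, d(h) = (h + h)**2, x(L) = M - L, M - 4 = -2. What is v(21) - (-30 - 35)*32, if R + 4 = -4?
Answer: 2459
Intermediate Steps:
M = 2 (M = 4 - 2 = 2)
R = -8 (R = -4 - 4 = -8)
x(L) = 2 - L
d(h) = 4*h**2 (d(h) = (2*h)**2 = 4*h**2)
v(s) = 400 - s (v(s) = 4*(2 - 1*(-8))**2 - s = 4*(2 + 8)**2 - s = 4*10**2 - s = 4*100 - s = 400 - s)
v(21) - (-30 - 35)*32 = (400 - 1*21) - (-30 - 35)*32 = (400 - 21) - (-65)*32 = 379 - 1*(-2080) = 379 + 2080 = 2459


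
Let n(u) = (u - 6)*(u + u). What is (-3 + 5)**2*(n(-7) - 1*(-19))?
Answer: 804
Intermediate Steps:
n(u) = 2*u*(-6 + u) (n(u) = (-6 + u)*(2*u) = 2*u*(-6 + u))
(-3 + 5)**2*(n(-7) - 1*(-19)) = (-3 + 5)**2*(2*(-7)*(-6 - 7) - 1*(-19)) = 2**2*(2*(-7)*(-13) + 19) = 4*(182 + 19) = 4*201 = 804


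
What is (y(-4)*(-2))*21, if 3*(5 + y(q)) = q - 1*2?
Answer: 294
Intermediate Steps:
y(q) = -17/3 + q/3 (y(q) = -5 + (q - 1*2)/3 = -5 + (q - 2)/3 = -5 + (-2 + q)/3 = -5 + (-⅔ + q/3) = -17/3 + q/3)
(y(-4)*(-2))*21 = ((-17/3 + (⅓)*(-4))*(-2))*21 = ((-17/3 - 4/3)*(-2))*21 = -7*(-2)*21 = 14*21 = 294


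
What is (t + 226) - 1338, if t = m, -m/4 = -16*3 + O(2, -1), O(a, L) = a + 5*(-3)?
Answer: -868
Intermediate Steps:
O(a, L) = -15 + a (O(a, L) = a - 15 = -15 + a)
m = 244 (m = -4*(-16*3 + (-15 + 2)) = -4*(-48 - 13) = -4*(-61) = 244)
t = 244
(t + 226) - 1338 = (244 + 226) - 1338 = 470 - 1338 = -868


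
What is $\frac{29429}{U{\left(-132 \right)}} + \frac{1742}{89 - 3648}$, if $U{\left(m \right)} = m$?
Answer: $- \frac{104967755}{469788} \approx -223.44$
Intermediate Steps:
$\frac{29429}{U{\left(-132 \right)}} + \frac{1742}{89 - 3648} = \frac{29429}{-132} + \frac{1742}{89 - 3648} = 29429 \left(- \frac{1}{132}\right) + \frac{1742}{89 - 3648} = - \frac{29429}{132} + \frac{1742}{-3559} = - \frac{29429}{132} + 1742 \left(- \frac{1}{3559}\right) = - \frac{29429}{132} - \frac{1742}{3559} = - \frac{104967755}{469788}$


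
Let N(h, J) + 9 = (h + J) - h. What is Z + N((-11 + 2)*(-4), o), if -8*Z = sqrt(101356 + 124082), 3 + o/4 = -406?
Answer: -1645 - sqrt(225438)/8 ≈ -1704.3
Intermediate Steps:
o = -1636 (o = -12 + 4*(-406) = -12 - 1624 = -1636)
Z = -sqrt(225438)/8 (Z = -sqrt(101356 + 124082)/8 = -sqrt(225438)/8 ≈ -59.350)
N(h, J) = -9 + J (N(h, J) = -9 + ((h + J) - h) = -9 + ((J + h) - h) = -9 + J)
Z + N((-11 + 2)*(-4), o) = -sqrt(225438)/8 + (-9 - 1636) = -sqrt(225438)/8 - 1645 = -1645 - sqrt(225438)/8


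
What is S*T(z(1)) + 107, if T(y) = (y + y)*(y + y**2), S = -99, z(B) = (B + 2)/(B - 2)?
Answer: 3671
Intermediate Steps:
z(B) = (2 + B)/(-2 + B)
T(y) = 2*y*(y + y**2) (T(y) = (2*y)*(y + y**2) = 2*y*(y + y**2))
S*T(z(1)) + 107 = -198*((2 + 1)/(-2 + 1))**2*(1 + (2 + 1)/(-2 + 1)) + 107 = -198*(3/(-1))**2*(1 + 3/(-1)) + 107 = -198*(-1*3)**2*(1 - 1*3) + 107 = -198*(-3)**2*(1 - 3) + 107 = -198*9*(-2) + 107 = -99*(-36) + 107 = 3564 + 107 = 3671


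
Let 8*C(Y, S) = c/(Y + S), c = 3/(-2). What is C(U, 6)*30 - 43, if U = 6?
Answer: -1391/32 ≈ -43.469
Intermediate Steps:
c = -3/2 (c = 3*(-½) = -3/2 ≈ -1.5000)
C(Y, S) = -3/(16*(S + Y)) (C(Y, S) = (-3/(2*(Y + S)))/8 = (-3/(2*(S + Y)))/8 = -3/(16*(S + Y)))
C(U, 6)*30 - 43 = -3/(16*6 + 16*6)*30 - 43 = -3/(96 + 96)*30 - 43 = -3/192*30 - 43 = -3*1/192*30 - 43 = -1/64*30 - 43 = -15/32 - 43 = -1391/32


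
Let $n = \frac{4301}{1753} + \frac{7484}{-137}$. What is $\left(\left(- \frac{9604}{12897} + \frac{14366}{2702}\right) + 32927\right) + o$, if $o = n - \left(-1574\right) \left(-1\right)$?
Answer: $\frac{130998330339884113}{4184528519367} \approx 31305.0$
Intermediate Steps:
$n = - \frac{12530215}{240161}$ ($n = 4301 \cdot \frac{1}{1753} + 7484 \left(- \frac{1}{137}\right) = \frac{4301}{1753} - \frac{7484}{137} = - \frac{12530215}{240161} \approx -52.174$)
$o = - \frac{390543629}{240161}$ ($o = - \frac{12530215}{240161} - \left(-1574\right) \left(-1\right) = - \frac{12530215}{240161} - 1574 = - \frac{390543629}{240161} \approx -1626.2$)
$\left(\left(- \frac{9604}{12897} + \frac{14366}{2702}\right) + 32927\right) + o = \left(\left(- \frac{9604}{12897} + \frac{14366}{2702}\right) + 32927\right) - \frac{390543629}{240161} = \left(\left(\left(-9604\right) \frac{1}{12897} + 14366 \cdot \frac{1}{2702}\right) + 32927\right) - \frac{390543629}{240161} = \left(\left(- \frac{9604}{12897} + \frac{7183}{1351}\right) + 32927\right) - \frac{390543629}{240161} = \left(\frac{79664147}{17423847} + 32927\right) - \frac{390543629}{240161} = \frac{573794674316}{17423847} - \frac{390543629}{240161} = \frac{130998330339884113}{4184528519367}$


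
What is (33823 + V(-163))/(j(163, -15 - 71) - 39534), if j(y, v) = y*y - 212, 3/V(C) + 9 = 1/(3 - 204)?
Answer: -61219027/23850370 ≈ -2.5668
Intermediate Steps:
V(C) = -603/1810 (V(C) = 3/(-9 + 1/(3 - 204)) = 3/(-9 + 1/(-201)) = 3/(-9 - 1/201) = 3/(-1810/201) = 3*(-201/1810) = -603/1810)
j(y, v) = -212 + y² (j(y, v) = y² - 212 = -212 + y²)
(33823 + V(-163))/(j(163, -15 - 71) - 39534) = (33823 - 603/1810)/((-212 + 163²) - 39534) = 61219027/(1810*((-212 + 26569) - 39534)) = 61219027/(1810*(26357 - 39534)) = (61219027/1810)/(-13177) = (61219027/1810)*(-1/13177) = -61219027/23850370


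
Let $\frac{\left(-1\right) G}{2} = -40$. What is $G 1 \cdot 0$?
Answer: $0$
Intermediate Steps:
$G = 80$ ($G = \left(-2\right) \left(-40\right) = 80$)
$G 1 \cdot 0 = 80 \cdot 1 \cdot 0 = 80 \cdot 0 = 0$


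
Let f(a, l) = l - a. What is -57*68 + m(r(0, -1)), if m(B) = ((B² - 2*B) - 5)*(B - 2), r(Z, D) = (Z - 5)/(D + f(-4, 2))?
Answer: -3870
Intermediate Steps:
r(Z, D) = (-5 + Z)/(6 + D) (r(Z, D) = (Z - 5)/(D + (2 - 1*(-4))) = (-5 + Z)/(D + (2 + 4)) = (-5 + Z)/(D + 6) = (-5 + Z)/(6 + D))
m(B) = (-2 + B)*(-5 + B² - 2*B) (m(B) = (-5 + B² - 2*B)*(-2 + B) = (-2 + B)*(-5 + B² - 2*B))
-57*68 + m(r(0, -1)) = -57*68 + (10 + ((-5 + 0)/(6 - 1))³ - (-5 + 0)/(6 - 1) - 4*(-5 + 0)²/(6 - 1)²) = -3876 + (10 + (-5/5)³ - (-5)/5 - 4*1²) = -3876 + (10 + ((⅕)*(-5))³ - (-5)/5 - 4*1²) = -3876 + (10 + (-1)³ - 1*(-1) - 4*(-1)²) = -3876 + (10 - 1 + 1 - 4*1) = -3876 + (10 - 1 + 1 - 4) = -3876 + 6 = -3870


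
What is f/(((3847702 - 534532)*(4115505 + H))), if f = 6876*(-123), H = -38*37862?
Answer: -15662/164231934895 ≈ -9.5365e-8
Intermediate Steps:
H = -1438756
f = -845748
f/(((3847702 - 534532)*(4115505 + H))) = -845748*1/((3847702 - 534532)*(4115505 - 1438756)) = -845748/(3313170*2676749) = -845748/8868524484330 = -845748*1/8868524484330 = -15662/164231934895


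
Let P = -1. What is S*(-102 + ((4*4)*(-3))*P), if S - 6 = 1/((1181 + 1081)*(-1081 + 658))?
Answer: -5740955/17719 ≈ -324.00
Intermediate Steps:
S = 5740955/956826 (S = 6 + 1/((1181 + 1081)*(-1081 + 658)) = 6 + 1/(2262*(-423)) = 6 + 1/(-956826) = 6 - 1/956826 = 5740955/956826 ≈ 6.0000)
S*(-102 + ((4*4)*(-3))*P) = 5740955*(-102 + ((4*4)*(-3))*(-1))/956826 = 5740955*(-102 + (16*(-3))*(-1))/956826 = 5740955*(-102 - 48*(-1))/956826 = 5740955*(-102 + 48)/956826 = (5740955/956826)*(-54) = -5740955/17719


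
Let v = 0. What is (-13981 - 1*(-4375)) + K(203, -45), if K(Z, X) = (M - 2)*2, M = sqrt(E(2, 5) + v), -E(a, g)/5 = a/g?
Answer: -9610 + 2*I*sqrt(2) ≈ -9610.0 + 2.8284*I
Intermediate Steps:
E(a, g) = -5*a/g
M = I*sqrt(2) (M = sqrt(-5*2/5 + 0) = sqrt(-5*2*1/5 + 0) = sqrt(-2 + 0) = sqrt(-2) = I*sqrt(2) ≈ 1.4142*I)
K(Z, X) = -4 + 2*I*sqrt(2) (K(Z, X) = (I*sqrt(2) - 2)*2 = (-2 + I*sqrt(2))*2 = -4 + 2*I*sqrt(2))
(-13981 - 1*(-4375)) + K(203, -45) = (-13981 - 1*(-4375)) + (-4 + 2*I*sqrt(2)) = (-13981 + 4375) + (-4 + 2*I*sqrt(2)) = -9606 + (-4 + 2*I*sqrt(2)) = -9610 + 2*I*sqrt(2)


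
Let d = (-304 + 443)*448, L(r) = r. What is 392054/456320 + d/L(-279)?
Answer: -14727667/66240 ≈ -222.34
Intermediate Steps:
d = 62272 (d = 139*448 = 62272)
392054/456320 + d/L(-279) = 392054/456320 + 62272/(-279) = 392054*(1/456320) + 62272*(-1/279) = 196027/228160 - 62272/279 = -14727667/66240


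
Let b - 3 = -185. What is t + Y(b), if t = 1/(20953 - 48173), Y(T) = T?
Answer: -4954041/27220 ≈ -182.00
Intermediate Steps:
b = -182 (b = 3 - 185 = -182)
t = -1/27220 (t = 1/(-27220) = -1/27220 ≈ -3.6738e-5)
t + Y(b) = -1/27220 - 182 = -4954041/27220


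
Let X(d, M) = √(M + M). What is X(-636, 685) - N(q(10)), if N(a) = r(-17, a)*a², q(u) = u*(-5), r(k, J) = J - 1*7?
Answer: 142500 + √1370 ≈ 1.4254e+5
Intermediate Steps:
r(k, J) = -7 + J (r(k, J) = J - 7 = -7 + J)
X(d, M) = √2*√M (X(d, M) = √(2*M) = √2*√M)
q(u) = -5*u
N(a) = a²*(-7 + a) (N(a) = (-7 + a)*a² = a²*(-7 + a))
X(-636, 685) - N(q(10)) = √2*√685 - (-5*10)²*(-7 - 5*10) = √1370 - (-50)²*(-7 - 50) = √1370 - 2500*(-57) = √1370 - 1*(-142500) = √1370 + 142500 = 142500 + √1370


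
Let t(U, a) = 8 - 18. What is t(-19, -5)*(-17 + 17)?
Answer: 0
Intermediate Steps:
t(U, a) = -10
t(-19, -5)*(-17 + 17) = -10*(-17 + 17) = -10*0 = 0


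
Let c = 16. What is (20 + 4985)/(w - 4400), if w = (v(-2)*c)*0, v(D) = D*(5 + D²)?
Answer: -91/80 ≈ -1.1375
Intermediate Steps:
w = 0 (w = (-2*(5 + (-2)²)*16)*0 = (-2*(5 + 4)*16)*0 = (-2*9*16)*0 = -18*16*0 = -288*0 = 0)
(20 + 4985)/(w - 4400) = (20 + 4985)/(0 - 4400) = 5005/(-4400) = 5005*(-1/4400) = -91/80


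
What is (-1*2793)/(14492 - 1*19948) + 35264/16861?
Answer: 239493157/91993616 ≈ 2.6034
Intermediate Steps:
(-1*2793)/(14492 - 1*19948) + 35264/16861 = -2793/(14492 - 19948) + 35264*(1/16861) = -2793/(-5456) + 35264/16861 = -2793*(-1/5456) + 35264/16861 = 2793/5456 + 35264/16861 = 239493157/91993616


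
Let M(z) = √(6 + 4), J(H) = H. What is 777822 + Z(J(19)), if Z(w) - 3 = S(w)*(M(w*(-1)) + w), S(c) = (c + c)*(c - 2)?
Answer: 790099 + 646*√10 ≈ 7.9214e+5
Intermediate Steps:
M(z) = √10
S(c) = 2*c*(-2 + c) (S(c) = (2*c)*(-2 + c) = 2*c*(-2 + c))
Z(w) = 3 + 2*w*(-2 + w)*(w + √10) (Z(w) = 3 + (2*w*(-2 + w))*(√10 + w) = 3 + (2*w*(-2 + w))*(w + √10) = 3 + 2*w*(-2 + w)*(w + √10))
777822 + Z(J(19)) = 777822 + (3 + 2*19²*(-2 + 19) + 2*19*√10*(-2 + 19)) = 777822 + (3 + 2*361*17 + 2*19*√10*17) = 777822 + (3 + 12274 + 646*√10) = 777822 + (12277 + 646*√10) = 790099 + 646*√10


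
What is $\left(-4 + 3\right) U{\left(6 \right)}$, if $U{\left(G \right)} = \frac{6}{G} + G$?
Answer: $-7$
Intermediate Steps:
$U{\left(G \right)} = G + \frac{6}{G}$
$\left(-4 + 3\right) U{\left(6 \right)} = \left(-4 + 3\right) \left(6 + \frac{6}{6}\right) = - (6 + 6 \cdot \frac{1}{6}) = - (6 + 1) = \left(-1\right) 7 = -7$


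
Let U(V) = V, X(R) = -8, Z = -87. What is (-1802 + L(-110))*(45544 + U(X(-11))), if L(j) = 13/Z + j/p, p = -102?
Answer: -40432689408/493 ≈ -8.2014e+7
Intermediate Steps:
L(j) = -13/87 - j/102 (L(j) = 13/(-87) + j/(-102) = 13*(-1/87) + j*(-1/102) = -13/87 - j/102)
(-1802 + L(-110))*(45544 + U(X(-11))) = (-1802 + (-13/87 - 1/102*(-110)))*(45544 - 8) = (-1802 + (-13/87 + 55/51))*45536 = (-1802 + 458/493)*45536 = -887928/493*45536 = -40432689408/493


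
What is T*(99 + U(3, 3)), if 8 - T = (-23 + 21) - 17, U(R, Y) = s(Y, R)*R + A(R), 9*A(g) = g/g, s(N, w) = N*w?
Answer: 3405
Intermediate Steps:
A(g) = ⅑ (A(g) = (g/g)/9 = (⅑)*1 = ⅑)
U(R, Y) = ⅑ + Y*R² (U(R, Y) = (Y*R)*R + ⅑ = (R*Y)*R + ⅑ = Y*R² + ⅑ = ⅑ + Y*R²)
T = 27 (T = 8 - ((-23 + 21) - 17) = 8 - (-2 - 17) = 8 - 1*(-19) = 8 + 19 = 27)
T*(99 + U(3, 3)) = 27*(99 + (⅑ + 3*3²)) = 27*(99 + (⅑ + 3*9)) = 27*(99 + (⅑ + 27)) = 27*(99 + 244/9) = 27*(1135/9) = 3405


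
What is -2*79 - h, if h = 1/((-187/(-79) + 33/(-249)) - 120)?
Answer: -121999147/772188 ≈ -157.99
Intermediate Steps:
h = -6557/772188 (h = 1/((-187*(-1/79) + 33*(-1/249)) - 120) = 1/((187/79 - 11/83) - 120) = 1/(14652/6557 - 120) = 1/(-772188/6557) = -6557/772188 ≈ -0.0084915)
-2*79 - h = -2*79 - 1*(-6557/772188) = -158 + 6557/772188 = -121999147/772188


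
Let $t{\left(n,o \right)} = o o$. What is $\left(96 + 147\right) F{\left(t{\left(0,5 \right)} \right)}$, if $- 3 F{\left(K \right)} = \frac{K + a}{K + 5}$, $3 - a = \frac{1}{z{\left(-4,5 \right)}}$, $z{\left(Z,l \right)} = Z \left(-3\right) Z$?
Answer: $- \frac{2421}{32} \approx -75.656$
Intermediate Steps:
$z{\left(Z,l \right)} = - 3 Z^{2}$ ($z{\left(Z,l \right)} = - 3 Z Z = - 3 Z^{2}$)
$t{\left(n,o \right)} = o^{2}$
$a = \frac{145}{48}$ ($a = 3 - \frac{1}{\left(-3\right) \left(-4\right)^{2}} = 3 - \frac{1}{\left(-3\right) 16} = 3 - \frac{1}{-48} = 3 - - \frac{1}{48} = 3 + \frac{1}{48} = \frac{145}{48} \approx 3.0208$)
$F{\left(K \right)} = - \frac{\frac{145}{48} + K}{3 \left(5 + K\right)}$ ($F{\left(K \right)} = - \frac{\left(K + \frac{145}{48}\right) \frac{1}{K + 5}}{3} = - \frac{\left(\frac{145}{48} + K\right) \frac{1}{5 + K}}{3} = - \frac{\frac{1}{5 + K} \left(\frac{145}{48} + K\right)}{3} = - \frac{\frac{145}{48} + K}{3 \left(5 + K\right)}$)
$\left(96 + 147\right) F{\left(t{\left(0,5 \right)} \right)} = \left(96 + 147\right) \frac{-145 - 48 \cdot 5^{2}}{144 \left(5 + 5^{2}\right)} = 243 \frac{-145 - 1200}{144 \left(5 + 25\right)} = 243 \frac{-145 - 1200}{144 \cdot 30} = 243 \cdot \frac{1}{144} \cdot \frac{1}{30} \left(-1345\right) = 243 \left(- \frac{269}{864}\right) = - \frac{2421}{32}$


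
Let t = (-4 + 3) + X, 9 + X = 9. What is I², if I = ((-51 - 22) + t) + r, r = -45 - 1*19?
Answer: 19044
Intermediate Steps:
X = 0 (X = -9 + 9 = 0)
t = -1 (t = (-4 + 3) + 0 = -1 + 0 = -1)
r = -64 (r = -45 - 19 = -64)
I = -138 (I = ((-51 - 22) - 1) - 64 = (-73 - 1) - 64 = -74 - 64 = -138)
I² = (-138)² = 19044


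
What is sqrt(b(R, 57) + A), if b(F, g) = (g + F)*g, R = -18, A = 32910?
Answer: 7*sqrt(717) ≈ 187.44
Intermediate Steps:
b(F, g) = g*(F + g) (b(F, g) = (F + g)*g = g*(F + g))
sqrt(b(R, 57) + A) = sqrt(57*(-18 + 57) + 32910) = sqrt(57*39 + 32910) = sqrt(2223 + 32910) = sqrt(35133) = 7*sqrt(717)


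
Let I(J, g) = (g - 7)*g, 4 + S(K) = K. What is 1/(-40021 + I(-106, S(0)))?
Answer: -1/39977 ≈ -2.5014e-5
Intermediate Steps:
S(K) = -4 + K
I(J, g) = g*(-7 + g) (I(J, g) = (-7 + g)*g = g*(-7 + g))
1/(-40021 + I(-106, S(0))) = 1/(-40021 + (-4 + 0)*(-7 + (-4 + 0))) = 1/(-40021 - 4*(-7 - 4)) = 1/(-40021 - 4*(-11)) = 1/(-40021 + 44) = 1/(-39977) = -1/39977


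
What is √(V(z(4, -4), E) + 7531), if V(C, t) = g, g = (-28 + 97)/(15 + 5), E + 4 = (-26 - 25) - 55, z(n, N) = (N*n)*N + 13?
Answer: √753445/10 ≈ 86.801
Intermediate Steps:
z(n, N) = 13 + n*N² (z(n, N) = n*N² + 13 = 13 + n*N²)
E = -110 (E = -4 + ((-26 - 25) - 55) = -4 + (-51 - 55) = -4 - 106 = -110)
g = 69/20 ≈ 3.4500
V(C, t) = 69/20
√(V(z(4, -4), E) + 7531) = √(69/20 + 7531) = √(150689/20) = √753445/10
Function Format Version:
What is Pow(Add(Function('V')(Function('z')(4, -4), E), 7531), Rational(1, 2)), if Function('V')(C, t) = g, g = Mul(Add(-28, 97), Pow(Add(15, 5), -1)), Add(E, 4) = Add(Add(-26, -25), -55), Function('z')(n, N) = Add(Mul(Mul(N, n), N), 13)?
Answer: Mul(Rational(1, 10), Pow(753445, Rational(1, 2))) ≈ 86.801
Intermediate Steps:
Function('z')(n, N) = Add(13, Mul(n, Pow(N, 2))) (Function('z')(n, N) = Add(Mul(n, Pow(N, 2)), 13) = Add(13, Mul(n, Pow(N, 2))))
E = -110 (E = Add(-4, Add(Add(-26, -25), -55)) = Add(-4, Add(-51, -55)) = Add(-4, -106) = -110)
g = Rational(69, 20) (g = Mul(69, Pow(20, -1)) = Mul(69, Rational(1, 20)) = Rational(69, 20) ≈ 3.4500)
Function('V')(C, t) = Rational(69, 20)
Pow(Add(Function('V')(Function('z')(4, -4), E), 7531), Rational(1, 2)) = Pow(Add(Rational(69, 20), 7531), Rational(1, 2)) = Pow(Rational(150689, 20), Rational(1, 2)) = Mul(Rational(1, 10), Pow(753445, Rational(1, 2)))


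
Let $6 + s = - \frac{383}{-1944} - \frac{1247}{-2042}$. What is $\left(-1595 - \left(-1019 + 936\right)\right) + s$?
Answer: $- \frac{3011359705}{1984824} \approx -1517.2$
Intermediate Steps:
$s = - \frac{10305817}{1984824}$ ($s = -6 - \left(- \frac{1247}{2042} - \frac{383}{1944}\right) = -6 - - \frac{1603127}{1984824} = -6 + \left(\frac{383}{1944} + \frac{1247}{2042}\right) = -6 + \frac{1603127}{1984824} = - \frac{10305817}{1984824} \approx -5.1923$)
$\left(-1595 - \left(-1019 + 936\right)\right) + s = \left(-1595 - \left(-1019 + 936\right)\right) - \frac{10305817}{1984824} = \left(-1595 - -83\right) - \frac{10305817}{1984824} = \left(-1595 + 83\right) - \frac{10305817}{1984824} = -1512 - \frac{10305817}{1984824} = - \frac{3011359705}{1984824}$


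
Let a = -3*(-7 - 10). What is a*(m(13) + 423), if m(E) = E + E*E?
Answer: 30855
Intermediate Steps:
m(E) = E + E²
a = 51 (a = -3*(-17) = 51)
a*(m(13) + 423) = 51*(13*(1 + 13) + 423) = 51*(13*14 + 423) = 51*(182 + 423) = 51*605 = 30855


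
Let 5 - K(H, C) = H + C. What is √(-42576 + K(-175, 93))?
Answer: 3*I*√4721 ≈ 206.13*I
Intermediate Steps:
K(H, C) = 5 - C - H (K(H, C) = 5 - (H + C) = 5 - (C + H) = 5 + (-C - H) = 5 - C - H)
√(-42576 + K(-175, 93)) = √(-42576 + (5 - 1*93 - 1*(-175))) = √(-42576 + (5 - 93 + 175)) = √(-42576 + 87) = √(-42489) = 3*I*√4721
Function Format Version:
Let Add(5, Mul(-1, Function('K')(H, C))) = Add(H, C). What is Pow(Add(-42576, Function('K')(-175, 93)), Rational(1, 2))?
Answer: Mul(3, I, Pow(4721, Rational(1, 2))) ≈ Mul(206.13, I)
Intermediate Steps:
Function('K')(H, C) = Add(5, Mul(-1, C), Mul(-1, H)) (Function('K')(H, C) = Add(5, Mul(-1, Add(H, C))) = Add(5, Mul(-1, Add(C, H))) = Add(5, Add(Mul(-1, C), Mul(-1, H))) = Add(5, Mul(-1, C), Mul(-1, H)))
Pow(Add(-42576, Function('K')(-175, 93)), Rational(1, 2)) = Pow(Add(-42576, Add(5, Mul(-1, 93), Mul(-1, -175))), Rational(1, 2)) = Pow(Add(-42576, Add(5, -93, 175)), Rational(1, 2)) = Pow(Add(-42576, 87), Rational(1, 2)) = Pow(-42489, Rational(1, 2)) = Mul(3, I, Pow(4721, Rational(1, 2)))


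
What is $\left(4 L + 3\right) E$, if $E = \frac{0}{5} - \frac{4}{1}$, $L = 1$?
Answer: $-28$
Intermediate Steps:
$E = -4$ ($E = 0 \cdot \frac{1}{5} - 4 = 0 - 4 = -4$)
$\left(4 L + 3\right) E = \left(4 \cdot 1 + 3\right) \left(-4\right) = \left(4 + 3\right) \left(-4\right) = 7 \left(-4\right) = -28$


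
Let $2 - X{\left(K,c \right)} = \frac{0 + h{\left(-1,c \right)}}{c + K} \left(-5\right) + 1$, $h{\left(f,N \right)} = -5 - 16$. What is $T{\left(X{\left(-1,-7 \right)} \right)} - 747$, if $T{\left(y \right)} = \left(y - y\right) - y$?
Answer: $- \frac{6089}{8} \approx -761.13$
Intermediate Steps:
$h{\left(f,N \right)} = -21$ ($h{\left(f,N \right)} = -5 - 16 = -21$)
$X{\left(K,c \right)} = 1 - \frac{105}{K + c}$ ($X{\left(K,c \right)} = 2 - \left(\frac{0 - 21}{c + K} \left(-5\right) + 1\right) = 2 - \left(- \frac{21}{K + c} \left(-5\right) + 1\right) = 2 - \left(\frac{105}{K + c} + 1\right) = 2 - \left(1 + \frac{105}{K + c}\right) = 1 - \frac{105}{K + c}$)
$T{\left(y \right)} = - y$ ($T{\left(y \right)} = 0 - y = - y$)
$T{\left(X{\left(-1,-7 \right)} \right)} - 747 = - \frac{-105 - 1 - 7}{-1 - 7} - 747 = - \frac{-113}{-8} - 747 = - \frac{\left(-1\right) \left(-113\right)}{8} - 747 = \left(-1\right) \frac{113}{8} - 747 = - \frac{113}{8} - 747 = - \frac{6089}{8}$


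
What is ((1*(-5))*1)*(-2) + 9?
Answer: 19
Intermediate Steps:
((1*(-5))*1)*(-2) + 9 = -5*1*(-2) + 9 = -5*(-2) + 9 = 10 + 9 = 19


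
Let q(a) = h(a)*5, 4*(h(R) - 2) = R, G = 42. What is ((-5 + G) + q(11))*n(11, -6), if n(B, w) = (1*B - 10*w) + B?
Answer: 9963/2 ≈ 4981.5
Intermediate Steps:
h(R) = 2 + R/4
n(B, w) = -10*w + 2*B (n(B, w) = (B - 10*w) + B = -10*w + 2*B)
q(a) = 10 + 5*a/4 (q(a) = (2 + a/4)*5 = 10 + 5*a/4)
((-5 + G) + q(11))*n(11, -6) = ((-5 + 42) + (10 + (5/4)*11))*(-10*(-6) + 2*11) = (37 + (10 + 55/4))*(60 + 22) = (37 + 95/4)*82 = (243/4)*82 = 9963/2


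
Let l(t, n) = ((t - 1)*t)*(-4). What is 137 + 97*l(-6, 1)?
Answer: -16159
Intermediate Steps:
l(t, n) = -4*t*(-1 + t) (l(t, n) = ((-1 + t)*t)*(-4) = (t*(-1 + t))*(-4) = -4*t*(-1 + t))
137 + 97*l(-6, 1) = 137 + 97*(4*(-6)*(1 - 1*(-6))) = 137 + 97*(4*(-6)*(1 + 6)) = 137 + 97*(4*(-6)*7) = 137 + 97*(-168) = 137 - 16296 = -16159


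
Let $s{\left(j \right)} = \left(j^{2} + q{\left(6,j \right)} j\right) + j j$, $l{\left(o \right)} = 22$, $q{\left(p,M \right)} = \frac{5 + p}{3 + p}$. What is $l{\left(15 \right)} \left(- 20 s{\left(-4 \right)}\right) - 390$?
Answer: $- \frac{110870}{9} \approx -12319.0$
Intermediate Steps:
$q{\left(p,M \right)} = \frac{5 + p}{3 + p}$
$s{\left(j \right)} = 2 j^{2} + \frac{11 j}{9}$ ($s{\left(j \right)} = \left(j^{2} + \frac{5 + 6}{3 + 6} j\right) + j j = \left(j^{2} + \frac{1}{9} \cdot 11 j\right) + j^{2} = \left(j^{2} + \frac{11 j}{9}\right) + j^{2} = 2 j^{2} + \frac{11 j}{9}$)
$l{\left(15 \right)} \left(- 20 s{\left(-4 \right)}\right) - 390 = 22 \left(- 20 \cdot \frac{1}{9} \left(-4\right) \left(11 + 18 \left(-4\right)\right)\right) - 390 = 22 \left(- 20 \cdot \frac{1}{9} \left(-4\right) \left(11 - 72\right)\right) - 390 = 22 \left(- 20 \cdot \frac{1}{9} \left(-4\right) \left(-61\right)\right) - 390 = 22 \left(\left(-20\right) \frac{244}{9}\right) - 390 = 22 \left(- \frac{4880}{9}\right) - 390 = - \frac{107360}{9} - 390 = - \frac{110870}{9}$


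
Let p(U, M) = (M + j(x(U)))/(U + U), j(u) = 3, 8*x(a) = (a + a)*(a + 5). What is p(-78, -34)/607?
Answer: 31/94692 ≈ 0.00032738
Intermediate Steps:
x(a) = a*(5 + a)/4 (x(a) = ((a + a)*(a + 5))/8 = ((2*a)*(5 + a))/8 = (2*a*(5 + a))/8 = a*(5 + a)/4)
p(U, M) = (3 + M)/(2*U) (p(U, M) = (M + 3)/(U + U) = (3 + M)/((2*U)) = (3 + M)*(1/(2*U)) = (3 + M)/(2*U))
p(-78, -34)/607 = ((1/2)*(3 - 34)/(-78))/607 = ((1/2)*(-1/78)*(-31))*(1/607) = (31/156)*(1/607) = 31/94692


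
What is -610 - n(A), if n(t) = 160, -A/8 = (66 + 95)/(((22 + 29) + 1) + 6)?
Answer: -770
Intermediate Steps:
A = -644/29 (A = -8*(66 + 95)/(((22 + 29) + 1) + 6) = -1288/((51 + 1) + 6) = -1288/(52 + 6) = -1288/58 = -8*161/58 = -644/29 ≈ -22.207)
-610 - n(A) = -610 - 1*160 = -610 - 160 = -770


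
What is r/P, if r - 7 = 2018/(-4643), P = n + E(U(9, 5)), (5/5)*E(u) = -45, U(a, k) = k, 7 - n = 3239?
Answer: -30483/15215111 ≈ -0.0020035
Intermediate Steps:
n = -3232 (n = 7 - 1*3239 = 7 - 3239 = -3232)
E(u) = -45
P = -3277 (P = -3232 - 45 = -3277)
r = 30483/4643 (r = 7 + 2018/(-4643) = 7 + 2018*(-1/4643) = 7 - 2018/4643 = 30483/4643 ≈ 6.5654)
r/P = (30483/4643)/(-3277) = (30483/4643)*(-1/3277) = -30483/15215111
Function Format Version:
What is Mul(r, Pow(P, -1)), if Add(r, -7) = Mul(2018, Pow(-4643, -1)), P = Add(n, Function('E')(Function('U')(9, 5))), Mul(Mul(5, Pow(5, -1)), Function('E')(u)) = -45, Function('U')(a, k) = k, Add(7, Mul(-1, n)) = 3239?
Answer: Rational(-30483, 15215111) ≈ -0.0020035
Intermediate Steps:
n = -3232 (n = Add(7, Mul(-1, 3239)) = Add(7, -3239) = -3232)
Function('E')(u) = -45
P = -3277 (P = Add(-3232, -45) = -3277)
r = Rational(30483, 4643) (r = Add(7, Mul(2018, Pow(-4643, -1))) = Add(7, Mul(2018, Rational(-1, 4643))) = Add(7, Rational(-2018, 4643)) = Rational(30483, 4643) ≈ 6.5654)
Mul(r, Pow(P, -1)) = Mul(Rational(30483, 4643), Pow(-3277, -1)) = Mul(Rational(30483, 4643), Rational(-1, 3277)) = Rational(-30483, 15215111)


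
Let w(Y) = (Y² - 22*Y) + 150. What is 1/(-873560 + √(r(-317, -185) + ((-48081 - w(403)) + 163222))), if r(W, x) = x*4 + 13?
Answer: -873560/763107112879 - I*√39279/763107112879 ≈ -1.1447e-6 - 2.5971e-10*I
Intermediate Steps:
w(Y) = 150 + Y² - 22*Y
r(W, x) = 13 + 4*x (r(W, x) = 4*x + 13 = 13 + 4*x)
1/(-873560 + √(r(-317, -185) + ((-48081 - w(403)) + 163222))) = 1/(-873560 + √((13 + 4*(-185)) + ((-48081 - (150 + 403² - 22*403)) + 163222))) = 1/(-873560 + √((13 - 740) + ((-48081 - (150 + 162409 - 8866)) + 163222))) = 1/(-873560 + √(-727 + ((-48081 - 1*153693) + 163222))) = 1/(-873560 + √(-727 + ((-48081 - 153693) + 163222))) = 1/(-873560 + √(-727 + (-201774 + 163222))) = 1/(-873560 + √(-727 - 38552)) = 1/(-873560 + √(-39279)) = 1/(-873560 + I*√39279)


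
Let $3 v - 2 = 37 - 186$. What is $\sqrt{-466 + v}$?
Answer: $i \sqrt{515} \approx 22.694 i$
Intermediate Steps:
$v = -49$ ($v = \frac{2}{3} + \frac{37 - 186}{3} = \frac{2}{3} + \frac{1}{3} \left(-149\right) = \frac{2}{3} - \frac{149}{3} = -49$)
$\sqrt{-466 + v} = \sqrt{-466 - 49} = \sqrt{-515} = i \sqrt{515}$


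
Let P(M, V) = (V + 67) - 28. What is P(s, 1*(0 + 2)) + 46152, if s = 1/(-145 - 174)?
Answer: 46193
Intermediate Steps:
s = -1/319 (s = 1/(-319) = -1/319 ≈ -0.0031348)
P(M, V) = 39 + V (P(M, V) = (67 + V) - 28 = 39 + V)
P(s, 1*(0 + 2)) + 46152 = (39 + 1*(0 + 2)) + 46152 = (39 + 1*2) + 46152 = (39 + 2) + 46152 = 41 + 46152 = 46193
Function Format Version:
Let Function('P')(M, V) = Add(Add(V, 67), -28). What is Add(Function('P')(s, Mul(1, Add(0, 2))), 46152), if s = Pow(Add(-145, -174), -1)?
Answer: 46193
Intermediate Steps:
s = Rational(-1, 319) (s = Pow(-319, -1) = Rational(-1, 319) ≈ -0.0031348)
Function('P')(M, V) = Add(39, V) (Function('P')(M, V) = Add(Add(67, V), -28) = Add(39, V))
Add(Function('P')(s, Mul(1, Add(0, 2))), 46152) = Add(Add(39, Mul(1, Add(0, 2))), 46152) = Add(Add(39, Mul(1, 2)), 46152) = Add(Add(39, 2), 46152) = Add(41, 46152) = 46193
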